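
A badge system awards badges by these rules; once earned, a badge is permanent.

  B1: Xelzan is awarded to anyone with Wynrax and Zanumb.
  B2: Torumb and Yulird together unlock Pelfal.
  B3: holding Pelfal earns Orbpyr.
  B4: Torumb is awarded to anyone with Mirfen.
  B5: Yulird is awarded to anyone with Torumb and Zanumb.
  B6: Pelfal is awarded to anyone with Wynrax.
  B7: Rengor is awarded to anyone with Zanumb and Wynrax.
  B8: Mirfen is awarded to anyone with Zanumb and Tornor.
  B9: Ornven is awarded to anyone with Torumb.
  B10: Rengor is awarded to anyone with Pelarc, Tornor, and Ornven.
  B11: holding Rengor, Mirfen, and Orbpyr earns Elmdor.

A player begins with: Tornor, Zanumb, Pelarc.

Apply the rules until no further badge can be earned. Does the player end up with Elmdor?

Yes

With Zanumb and Tornor, Mirfen is earned (B8).
With Mirfen, Torumb is earned (B4).
With Torumb, Ornven is earned (B9).
With Torumb and Zanumb, Yulird is earned (B5).
With Pelarc, Tornor, and Ornven, Rengor is earned (B10).
With Torumb and Yulird, Pelfal is earned (B2).
With Pelfal, Orbpyr is earned (B3).
With Rengor, Mirfen, and Orbpyr, Elmdor is earned (B11).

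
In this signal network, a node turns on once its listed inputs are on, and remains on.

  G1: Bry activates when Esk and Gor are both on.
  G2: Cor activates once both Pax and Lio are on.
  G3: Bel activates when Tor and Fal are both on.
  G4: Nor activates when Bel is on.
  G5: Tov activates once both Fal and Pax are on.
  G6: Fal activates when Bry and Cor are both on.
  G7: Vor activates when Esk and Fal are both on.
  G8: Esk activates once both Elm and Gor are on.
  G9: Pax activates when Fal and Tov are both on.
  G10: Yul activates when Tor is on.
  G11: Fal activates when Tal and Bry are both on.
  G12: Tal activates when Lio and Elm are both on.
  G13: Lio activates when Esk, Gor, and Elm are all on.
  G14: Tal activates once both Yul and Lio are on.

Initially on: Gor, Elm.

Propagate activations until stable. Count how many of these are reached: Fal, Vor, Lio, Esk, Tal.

5

G8: Elm and Gor on → Esk on.
Esk and Gor are on, so Bry activates (G1).
G13: Esk, Gor, and Elm on → Lio on.
Lio and Elm are on, so Tal activates (G12).
G11: Tal and Bry on → Fal on.
Esk and Fal are on, so Vor activates (G7).
Fal: reached.
Vor: reached.
Lio: reached.
Esk: reached.
Tal: reached.
All 5 are reached.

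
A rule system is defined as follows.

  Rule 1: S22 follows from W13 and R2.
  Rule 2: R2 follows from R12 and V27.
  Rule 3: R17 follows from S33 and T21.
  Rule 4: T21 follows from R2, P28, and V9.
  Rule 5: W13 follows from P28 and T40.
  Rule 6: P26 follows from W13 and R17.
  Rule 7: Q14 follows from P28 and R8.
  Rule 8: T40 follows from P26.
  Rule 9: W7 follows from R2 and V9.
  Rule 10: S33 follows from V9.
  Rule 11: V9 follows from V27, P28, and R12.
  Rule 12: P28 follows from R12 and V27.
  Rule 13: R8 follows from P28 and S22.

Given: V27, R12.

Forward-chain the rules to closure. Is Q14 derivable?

Q14 would need P28 and R8 (Rule 7), but R8 is never established.

No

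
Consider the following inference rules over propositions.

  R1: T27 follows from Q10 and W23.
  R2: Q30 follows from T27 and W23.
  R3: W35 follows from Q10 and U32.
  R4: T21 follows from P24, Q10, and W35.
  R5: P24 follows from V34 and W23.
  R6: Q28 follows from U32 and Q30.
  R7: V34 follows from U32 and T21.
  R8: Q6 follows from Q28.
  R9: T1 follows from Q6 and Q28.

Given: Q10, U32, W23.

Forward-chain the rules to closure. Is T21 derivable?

T21 would need P24, Q10, and W35 (R4), but P24 is never established.

No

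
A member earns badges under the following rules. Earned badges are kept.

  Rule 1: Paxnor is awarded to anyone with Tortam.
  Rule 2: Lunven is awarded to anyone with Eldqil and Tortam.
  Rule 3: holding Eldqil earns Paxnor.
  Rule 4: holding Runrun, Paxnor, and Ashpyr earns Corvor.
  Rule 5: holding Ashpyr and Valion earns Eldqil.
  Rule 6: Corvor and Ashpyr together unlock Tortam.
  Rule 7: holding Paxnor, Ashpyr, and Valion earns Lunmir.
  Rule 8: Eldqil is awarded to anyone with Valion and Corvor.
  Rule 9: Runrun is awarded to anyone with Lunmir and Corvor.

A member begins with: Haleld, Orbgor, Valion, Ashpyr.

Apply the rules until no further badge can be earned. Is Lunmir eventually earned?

Yes

With Ashpyr and Valion, Eldqil is earned (Rule 5).
With Eldqil, Paxnor is earned (Rule 3).
With Paxnor, Ashpyr, and Valion, Lunmir is earned (Rule 7).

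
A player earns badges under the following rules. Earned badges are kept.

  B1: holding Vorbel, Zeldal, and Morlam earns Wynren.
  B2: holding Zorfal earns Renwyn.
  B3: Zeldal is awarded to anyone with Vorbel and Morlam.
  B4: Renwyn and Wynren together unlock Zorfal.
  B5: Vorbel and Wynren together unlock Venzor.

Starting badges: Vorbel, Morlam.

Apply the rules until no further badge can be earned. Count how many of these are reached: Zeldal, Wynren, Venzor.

3

With Vorbel and Morlam, Zeldal is earned (B3).
With Vorbel, Zeldal, and Morlam, Wynren is earned (B1).
With Vorbel and Wynren, Venzor is earned (B5).
Zeldal: reached.
Wynren: reached.
Venzor: reached.
All 3 are reached.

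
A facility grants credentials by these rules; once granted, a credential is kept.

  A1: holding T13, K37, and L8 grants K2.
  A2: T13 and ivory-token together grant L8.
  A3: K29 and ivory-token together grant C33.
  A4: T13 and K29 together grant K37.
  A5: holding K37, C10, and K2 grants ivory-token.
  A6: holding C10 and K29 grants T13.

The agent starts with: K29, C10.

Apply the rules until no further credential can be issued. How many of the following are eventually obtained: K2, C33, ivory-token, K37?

1

Holding C10 and K29 grants T13 (A6).
Holding T13 and K29 grants K37 (A4).
K2 would need T13, K37, and L8 (A1), but L8 is never granted.
C33 would need K29 and ivory-token (A3), but ivory-token is never granted.
ivory-token would need K37, C10, and K2 (A5), but K2 is never granted.
K37: reached.
Reached: K37 — 1 of the 4.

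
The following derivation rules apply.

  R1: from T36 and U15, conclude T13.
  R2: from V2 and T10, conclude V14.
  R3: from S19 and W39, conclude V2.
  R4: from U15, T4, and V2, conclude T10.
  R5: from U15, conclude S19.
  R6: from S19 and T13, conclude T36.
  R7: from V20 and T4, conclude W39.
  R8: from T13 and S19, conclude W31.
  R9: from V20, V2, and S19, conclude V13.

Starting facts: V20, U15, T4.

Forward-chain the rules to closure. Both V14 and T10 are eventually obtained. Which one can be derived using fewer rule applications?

T10

T10: From V20 and T4, R7 gives W39. From U15, R5 gives S19. S19 and W39 hold, so V2 follows (R3). U15, T4, and V2 hold, so T10 follows (R4). [4 rule applications]
V14: From V20 and T4, R7 gives W39. U15 holds, so S19 follows (R5). From S19 and W39, R3 gives V2. From U15, T4, and V2, R4 gives T10. V2 and T10 hold, so V14 follows (R2). [5 rule applications]
T10 needs fewer.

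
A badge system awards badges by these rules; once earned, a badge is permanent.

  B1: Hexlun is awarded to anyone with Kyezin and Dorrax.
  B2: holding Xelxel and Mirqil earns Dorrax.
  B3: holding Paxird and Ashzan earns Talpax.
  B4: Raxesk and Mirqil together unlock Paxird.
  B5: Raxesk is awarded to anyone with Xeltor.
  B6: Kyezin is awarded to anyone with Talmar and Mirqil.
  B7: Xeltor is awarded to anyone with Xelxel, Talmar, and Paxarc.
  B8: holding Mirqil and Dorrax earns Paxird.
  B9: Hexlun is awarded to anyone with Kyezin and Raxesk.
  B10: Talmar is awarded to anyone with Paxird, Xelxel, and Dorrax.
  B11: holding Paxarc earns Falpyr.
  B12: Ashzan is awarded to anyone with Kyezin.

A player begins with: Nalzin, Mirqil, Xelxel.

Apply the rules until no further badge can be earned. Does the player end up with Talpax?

With Xelxel and Mirqil, Dorrax is earned (B2).
With Mirqil and Dorrax, Paxird is earned (B8).
With Paxird, Xelxel, and Dorrax, Talmar is earned (B10).
With Talmar and Mirqil, Kyezin is earned (B6).
With Kyezin, Ashzan is earned (B12).
With Paxird and Ashzan, Talpax is earned (B3).

Yes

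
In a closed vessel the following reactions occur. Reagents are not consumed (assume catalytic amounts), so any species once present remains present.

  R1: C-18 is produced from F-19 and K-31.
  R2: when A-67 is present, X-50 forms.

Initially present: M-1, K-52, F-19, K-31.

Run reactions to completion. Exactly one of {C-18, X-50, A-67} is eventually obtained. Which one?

F-19 and K-31 present → C-18 forms (R1).
X-50 would need A-67 (R2), but A-67 never forms. No rule produces A-67, and it is not given.

C-18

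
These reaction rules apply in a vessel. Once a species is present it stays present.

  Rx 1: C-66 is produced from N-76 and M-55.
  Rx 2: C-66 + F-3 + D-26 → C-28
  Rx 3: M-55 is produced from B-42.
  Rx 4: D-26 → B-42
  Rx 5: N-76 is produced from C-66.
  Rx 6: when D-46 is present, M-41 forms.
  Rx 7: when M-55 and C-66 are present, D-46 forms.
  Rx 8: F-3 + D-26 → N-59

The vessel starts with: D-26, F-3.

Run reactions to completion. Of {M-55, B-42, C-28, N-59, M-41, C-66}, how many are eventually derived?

3

D-26 present → B-42 forms (Rx 4).
F-3 and D-26 present → N-59 forms (Rx 8).
B-42 present → M-55 forms (Rx 3).
M-55: reached.
B-42: reached.
C-28 would need C-66, F-3, and D-26 (Rx 2), but C-66 never forms.
N-59: reached.
M-41 would need D-46 (Rx 6), but D-46 never forms.
C-66 would need N-76 and M-55 (Rx 1), but N-76 never forms.
Reached: M-55, B-42, and N-59 — 3 of the 6.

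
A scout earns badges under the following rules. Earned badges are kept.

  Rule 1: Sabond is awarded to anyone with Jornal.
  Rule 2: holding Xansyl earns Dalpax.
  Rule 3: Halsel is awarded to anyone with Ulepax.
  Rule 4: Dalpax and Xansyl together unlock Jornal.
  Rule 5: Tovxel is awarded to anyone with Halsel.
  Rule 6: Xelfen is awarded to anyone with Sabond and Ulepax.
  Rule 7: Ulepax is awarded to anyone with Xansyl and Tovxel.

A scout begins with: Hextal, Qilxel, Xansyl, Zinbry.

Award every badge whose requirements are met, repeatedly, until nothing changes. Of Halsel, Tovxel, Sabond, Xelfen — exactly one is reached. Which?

Sabond

With Xansyl, Dalpax is earned (Rule 2).
With Dalpax and Xansyl, Jornal is earned (Rule 4).
With Jornal, Sabond is earned (Rule 1).
Tovxel would need Halsel (Rule 5), but Halsel is never earned. Halsel would need Ulepax (Rule 3), but Ulepax is never earned. Xelfen would need Sabond and Ulepax (Rule 6), but Ulepax is never earned.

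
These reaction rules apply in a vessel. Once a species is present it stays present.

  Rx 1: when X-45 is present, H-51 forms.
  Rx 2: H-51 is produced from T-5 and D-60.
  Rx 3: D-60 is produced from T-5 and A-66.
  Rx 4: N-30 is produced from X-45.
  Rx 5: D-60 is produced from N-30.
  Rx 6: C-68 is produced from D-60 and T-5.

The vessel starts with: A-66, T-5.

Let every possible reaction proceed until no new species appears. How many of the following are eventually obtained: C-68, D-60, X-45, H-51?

T-5 and A-66 present → D-60 forms (Rx 3).
T-5 and D-60 present → H-51 forms (Rx 2).
D-60 and T-5 present → C-68 forms (Rx 6).
C-68: reached.
D-60: reached.
No rule produces X-45, and it is not given.
H-51: reached.
Reached: C-68, D-60, and H-51 — 3 of the 4.

3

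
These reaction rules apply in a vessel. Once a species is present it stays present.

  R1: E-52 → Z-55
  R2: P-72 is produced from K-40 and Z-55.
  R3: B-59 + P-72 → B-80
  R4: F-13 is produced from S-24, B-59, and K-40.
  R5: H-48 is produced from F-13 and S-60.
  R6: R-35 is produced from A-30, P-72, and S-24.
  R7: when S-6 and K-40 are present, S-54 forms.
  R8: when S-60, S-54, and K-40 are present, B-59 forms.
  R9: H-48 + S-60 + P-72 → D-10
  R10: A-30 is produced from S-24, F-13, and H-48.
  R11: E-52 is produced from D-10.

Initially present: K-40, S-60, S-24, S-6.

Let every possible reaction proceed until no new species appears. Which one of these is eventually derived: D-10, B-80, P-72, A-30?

A-30

S-6 and K-40 present → S-54 forms (R7).
S-60, S-54, and K-40 present → B-59 forms (R8).
S-24, B-59, and K-40 present → F-13 forms (R4).
F-13 and S-60 present → H-48 forms (R5).
S-24, F-13, and H-48 present → A-30 forms (R10).
B-80 would need B-59 and P-72 (R3), but P-72 never forms. D-10 would need H-48, S-60, and P-72 (R9), but P-72 never forms. P-72 would need K-40 and Z-55 (R2), but Z-55 never forms.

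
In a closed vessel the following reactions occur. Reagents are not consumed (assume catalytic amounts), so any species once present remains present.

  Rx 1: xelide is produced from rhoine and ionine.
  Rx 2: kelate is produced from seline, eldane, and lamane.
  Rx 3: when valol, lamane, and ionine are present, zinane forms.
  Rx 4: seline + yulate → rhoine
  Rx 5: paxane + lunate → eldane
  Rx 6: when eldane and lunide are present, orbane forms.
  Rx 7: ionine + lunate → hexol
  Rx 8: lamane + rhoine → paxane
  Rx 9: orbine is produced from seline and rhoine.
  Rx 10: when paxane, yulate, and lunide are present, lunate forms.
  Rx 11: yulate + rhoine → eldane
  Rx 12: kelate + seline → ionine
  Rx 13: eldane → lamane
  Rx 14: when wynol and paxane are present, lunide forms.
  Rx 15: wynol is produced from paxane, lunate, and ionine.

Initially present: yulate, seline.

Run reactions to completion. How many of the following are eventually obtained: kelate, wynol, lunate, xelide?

2

seline and yulate present → rhoine forms (Rx 4).
yulate and rhoine present → eldane forms (Rx 11).
eldane present → lamane forms (Rx 13).
seline, eldane, and lamane present → kelate forms (Rx 2).
kelate and seline present → ionine forms (Rx 12).
rhoine and ionine present → xelide forms (Rx 1).
kelate: reached.
wynol would need paxane, lunate, and ionine (Rx 15), but lunate never forms.
lunate would need paxane, yulate, and lunide (Rx 10), but lunide never forms.
xelide: reached.
Reached: kelate and xelide — 2 of the 4.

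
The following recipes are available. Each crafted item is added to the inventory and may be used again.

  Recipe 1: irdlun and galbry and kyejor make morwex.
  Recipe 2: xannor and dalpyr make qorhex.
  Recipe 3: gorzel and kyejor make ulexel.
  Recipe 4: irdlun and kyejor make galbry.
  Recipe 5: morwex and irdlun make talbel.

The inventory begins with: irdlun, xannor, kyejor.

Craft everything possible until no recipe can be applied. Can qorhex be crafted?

No

qorhex would need xannor and dalpyr (Recipe 2), but dalpyr is never obtained.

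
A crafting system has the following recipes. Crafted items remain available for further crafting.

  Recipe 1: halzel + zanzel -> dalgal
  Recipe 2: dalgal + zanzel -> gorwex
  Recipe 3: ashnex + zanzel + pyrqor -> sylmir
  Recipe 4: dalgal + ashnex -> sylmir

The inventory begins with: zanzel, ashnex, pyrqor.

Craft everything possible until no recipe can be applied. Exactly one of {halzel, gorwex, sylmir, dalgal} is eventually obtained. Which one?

sylmir

ashnex + zanzel + pyrqor -> sylmir (Recipe 3).
gorwex would need dalgal and zanzel (Recipe 2), but dalgal is never obtained. dalgal would need halzel and zanzel (Recipe 1), but halzel is never obtained. No rule produces halzel, and it is not given.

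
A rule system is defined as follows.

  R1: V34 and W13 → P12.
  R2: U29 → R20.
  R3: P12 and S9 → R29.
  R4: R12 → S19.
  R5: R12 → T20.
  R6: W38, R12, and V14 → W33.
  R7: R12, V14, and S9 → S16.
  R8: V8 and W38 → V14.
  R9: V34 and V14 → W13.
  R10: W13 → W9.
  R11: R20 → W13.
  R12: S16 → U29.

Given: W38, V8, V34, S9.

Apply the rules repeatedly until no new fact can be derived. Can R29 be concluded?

From V8 and W38, R8 gives V14.
V34 and V14 hold, so W13 follows (R9).
From V34 and W13, R1 gives P12.
P12 and S9 hold, so R29 follows (R3).

Yes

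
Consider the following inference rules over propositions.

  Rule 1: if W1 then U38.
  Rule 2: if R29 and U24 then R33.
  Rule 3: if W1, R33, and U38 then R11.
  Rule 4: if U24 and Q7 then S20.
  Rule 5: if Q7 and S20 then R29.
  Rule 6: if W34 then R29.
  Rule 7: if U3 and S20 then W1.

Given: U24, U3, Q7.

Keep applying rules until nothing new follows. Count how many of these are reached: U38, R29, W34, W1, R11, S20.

5

U24 and Q7 hold, so S20 follows (Rule 4).
U3 and S20 hold, so W1 follows (Rule 7).
Q7 and S20 hold, so R29 follows (Rule 5).
From W1, Rule 1 gives U38.
From R29 and U24, Rule 2 gives R33.
W1, R33, and U38 hold, so R11 follows (Rule 3).
U38: reached.
R29: reached.
No rule produces W34, and it is not given.
W1: reached.
R11: reached.
S20: reached.
Reached: U38, R29, W1, R11, and S20 — 5 of the 6.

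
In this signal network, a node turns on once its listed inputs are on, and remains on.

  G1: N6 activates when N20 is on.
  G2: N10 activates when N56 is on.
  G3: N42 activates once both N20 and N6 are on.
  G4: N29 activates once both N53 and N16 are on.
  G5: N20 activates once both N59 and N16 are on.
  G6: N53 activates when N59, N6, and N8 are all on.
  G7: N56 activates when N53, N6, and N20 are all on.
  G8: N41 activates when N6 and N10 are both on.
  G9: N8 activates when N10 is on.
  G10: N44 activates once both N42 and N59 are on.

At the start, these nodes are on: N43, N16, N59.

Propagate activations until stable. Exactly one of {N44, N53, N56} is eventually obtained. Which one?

N44

N59 and N16 are on, so N20 activates (G5).
G1: N20 on → N6 on.
N20 and N6 are on, so N42 activates (G3).
G10: N42 and N59 on → N44 on.
N53 would need N59, N6, and N8 (G6), but N8 never turns on. N56 would need N53, N6, and N20 (G7), but N53 never turns on.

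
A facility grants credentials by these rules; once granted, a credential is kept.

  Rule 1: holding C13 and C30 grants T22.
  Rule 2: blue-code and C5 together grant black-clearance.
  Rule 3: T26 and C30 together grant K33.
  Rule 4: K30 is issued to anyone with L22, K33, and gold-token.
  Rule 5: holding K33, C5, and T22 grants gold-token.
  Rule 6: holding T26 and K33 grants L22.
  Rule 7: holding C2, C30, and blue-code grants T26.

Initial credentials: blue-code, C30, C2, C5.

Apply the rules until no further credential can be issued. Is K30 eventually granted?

No

K30 would need L22, K33, and gold-token (Rule 4), but gold-token is never granted.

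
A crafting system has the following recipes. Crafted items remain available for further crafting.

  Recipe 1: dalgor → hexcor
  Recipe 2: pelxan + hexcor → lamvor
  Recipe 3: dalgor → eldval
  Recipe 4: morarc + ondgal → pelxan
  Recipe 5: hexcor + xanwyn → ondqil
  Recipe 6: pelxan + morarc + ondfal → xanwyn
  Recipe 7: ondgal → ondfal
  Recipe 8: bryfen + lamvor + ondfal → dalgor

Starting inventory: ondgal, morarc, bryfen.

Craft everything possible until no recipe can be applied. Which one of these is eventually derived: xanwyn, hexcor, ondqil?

Using Recipe 4, morarc and ondgal make pelxan.
ondgal → ondfal (Recipe 7).
Using Recipe 6, pelxan, morarc, and ondfal make xanwyn.
ondqil would need hexcor and xanwyn (Recipe 5), but hexcor is never obtained. hexcor would need dalgor (Recipe 1), but dalgor is never obtained.

xanwyn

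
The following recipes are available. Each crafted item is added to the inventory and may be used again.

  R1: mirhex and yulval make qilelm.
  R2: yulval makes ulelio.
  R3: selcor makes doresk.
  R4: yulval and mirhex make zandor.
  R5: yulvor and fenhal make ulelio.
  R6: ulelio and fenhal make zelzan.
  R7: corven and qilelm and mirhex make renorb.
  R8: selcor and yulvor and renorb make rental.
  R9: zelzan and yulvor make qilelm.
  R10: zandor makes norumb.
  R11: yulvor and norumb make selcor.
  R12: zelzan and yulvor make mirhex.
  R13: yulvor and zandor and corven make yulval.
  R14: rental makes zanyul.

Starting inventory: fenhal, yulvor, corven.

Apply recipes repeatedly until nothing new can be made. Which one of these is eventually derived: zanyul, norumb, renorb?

yulvor and fenhal → ulelio (R5).
ulelio and fenhal → zelzan (R6).
Using R9, zelzan and yulvor make qilelm.
Using R12, zelzan and yulvor make mirhex.
corven and qilelm and mirhex → renorb (R7).
norumb would need zandor (R10), but zandor is never obtained. zanyul would need rental (R14), but rental is never obtained.

renorb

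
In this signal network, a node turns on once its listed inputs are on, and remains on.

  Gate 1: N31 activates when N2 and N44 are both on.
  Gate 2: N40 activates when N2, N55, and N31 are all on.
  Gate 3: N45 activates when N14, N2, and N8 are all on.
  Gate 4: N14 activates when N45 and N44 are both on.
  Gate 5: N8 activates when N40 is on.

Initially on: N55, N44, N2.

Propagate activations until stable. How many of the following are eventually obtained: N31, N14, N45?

Gate 1: N2 and N44 on → N31 on.
N31: reached.
N14 would need N45 and N44 (Gate 4), but N45 never turns on.
N45 would need N14, N2, and N8 (Gate 3), but N14 never turns on.
Reached: N31 — 1 of the 3.

1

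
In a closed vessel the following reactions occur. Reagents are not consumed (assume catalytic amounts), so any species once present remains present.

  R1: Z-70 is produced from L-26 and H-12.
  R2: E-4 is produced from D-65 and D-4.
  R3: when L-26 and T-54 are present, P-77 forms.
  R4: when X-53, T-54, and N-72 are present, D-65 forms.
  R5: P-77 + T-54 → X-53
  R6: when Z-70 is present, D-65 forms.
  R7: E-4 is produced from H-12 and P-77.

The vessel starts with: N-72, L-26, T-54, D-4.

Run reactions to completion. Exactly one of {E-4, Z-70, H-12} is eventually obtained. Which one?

L-26 and T-54 present → P-77 forms (R3).
P-77 and T-54 present → X-53 forms (R5).
X-53, T-54, and N-72 present → D-65 forms (R4).
D-65 and D-4 present → E-4 forms (R2).
Z-70 would need L-26 and H-12 (R1), but H-12 never forms. No rule produces H-12, and it is not given.

E-4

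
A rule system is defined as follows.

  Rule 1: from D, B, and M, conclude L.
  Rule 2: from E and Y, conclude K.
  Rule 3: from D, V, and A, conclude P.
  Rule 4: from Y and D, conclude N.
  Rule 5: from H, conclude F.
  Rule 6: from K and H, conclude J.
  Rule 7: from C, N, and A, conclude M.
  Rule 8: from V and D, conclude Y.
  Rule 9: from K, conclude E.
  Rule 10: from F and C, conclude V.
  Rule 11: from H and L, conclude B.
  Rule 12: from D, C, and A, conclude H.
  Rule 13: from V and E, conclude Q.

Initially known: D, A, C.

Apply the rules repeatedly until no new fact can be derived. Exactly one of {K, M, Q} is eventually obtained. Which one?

M

From D, C, and A, Rule 12 gives H.
H holds, so F follows (Rule 5).
F and C hold, so V follows (Rule 10).
V and D hold, so Y follows (Rule 8).
From Y and D, Rule 4 gives N.
From C, N, and A, Rule 7 gives M.
Q would need V and E (Rule 13), but E is never established. K would need E and Y (Rule 2), but E is never established.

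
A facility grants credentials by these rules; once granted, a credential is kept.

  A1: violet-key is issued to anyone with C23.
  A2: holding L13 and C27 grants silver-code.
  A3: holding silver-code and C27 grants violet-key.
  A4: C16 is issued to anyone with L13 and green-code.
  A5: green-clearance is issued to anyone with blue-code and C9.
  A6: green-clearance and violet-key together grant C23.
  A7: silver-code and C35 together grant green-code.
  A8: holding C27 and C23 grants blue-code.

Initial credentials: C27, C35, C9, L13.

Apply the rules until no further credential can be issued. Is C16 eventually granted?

Yes

Holding L13 and C27 grants silver-code (A2).
Holding silver-code and C35 grants green-code (A7).
Holding L13 and green-code grants C16 (A4).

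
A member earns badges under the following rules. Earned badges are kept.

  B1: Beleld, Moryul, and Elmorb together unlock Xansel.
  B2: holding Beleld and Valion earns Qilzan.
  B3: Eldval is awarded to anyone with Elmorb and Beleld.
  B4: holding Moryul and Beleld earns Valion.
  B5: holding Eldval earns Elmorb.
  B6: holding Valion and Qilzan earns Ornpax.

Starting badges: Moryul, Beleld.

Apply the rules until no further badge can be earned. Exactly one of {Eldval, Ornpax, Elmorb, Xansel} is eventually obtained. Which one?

With Moryul and Beleld, Valion is earned (B4).
With Beleld and Valion, Qilzan is earned (B2).
With Valion and Qilzan, Ornpax is earned (B6).
Xansel would need Beleld, Moryul, and Elmorb (B1), but Elmorb is never earned. Eldval would need Elmorb and Beleld (B3), but Elmorb is never earned. Elmorb would need Eldval (B5), but Eldval is never earned.

Ornpax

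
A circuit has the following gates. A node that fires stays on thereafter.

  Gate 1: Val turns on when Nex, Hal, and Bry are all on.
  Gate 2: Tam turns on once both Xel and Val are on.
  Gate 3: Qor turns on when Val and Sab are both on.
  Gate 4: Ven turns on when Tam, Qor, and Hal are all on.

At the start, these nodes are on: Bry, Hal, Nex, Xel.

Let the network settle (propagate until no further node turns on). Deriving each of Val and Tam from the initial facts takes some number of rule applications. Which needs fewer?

Val

Val: Gate 1: Nex, Hal, and Bry on → Val on. [1 rule application]
Tam: Nex, Hal, and Bry are on, so Val turns on (Gate 1). Gate 2: Xel and Val on → Tam on. [2 rule applications]
Val needs fewer.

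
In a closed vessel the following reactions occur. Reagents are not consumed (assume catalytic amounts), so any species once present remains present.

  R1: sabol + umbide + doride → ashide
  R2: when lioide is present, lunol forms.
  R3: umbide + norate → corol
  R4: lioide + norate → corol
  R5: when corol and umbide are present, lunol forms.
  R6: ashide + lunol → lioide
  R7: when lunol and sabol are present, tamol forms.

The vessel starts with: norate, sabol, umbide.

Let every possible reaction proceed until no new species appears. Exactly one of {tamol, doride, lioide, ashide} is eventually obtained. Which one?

tamol

umbide and norate present → corol forms (R3).
corol and umbide present → lunol forms (R5).
lunol and sabol present → tamol forms (R7).
No rule produces doride, and it is not given. ashide would need sabol, umbide, and doride (R1), but doride never forms. lioide would need ashide and lunol (R6), but ashide never forms.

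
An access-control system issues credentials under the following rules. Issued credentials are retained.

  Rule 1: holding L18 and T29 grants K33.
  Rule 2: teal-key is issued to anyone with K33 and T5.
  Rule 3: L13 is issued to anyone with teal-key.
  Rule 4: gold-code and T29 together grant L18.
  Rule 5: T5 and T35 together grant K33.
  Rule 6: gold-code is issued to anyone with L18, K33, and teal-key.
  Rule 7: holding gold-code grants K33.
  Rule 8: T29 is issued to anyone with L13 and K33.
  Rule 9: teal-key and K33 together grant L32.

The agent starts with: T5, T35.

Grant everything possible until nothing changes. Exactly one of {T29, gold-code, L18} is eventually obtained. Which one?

Holding T5 and T35 grants K33 (Rule 5).
Holding K33 and T5 grants teal-key (Rule 2).
Holding teal-key grants L13 (Rule 3).
Holding L13 and K33 grants T29 (Rule 8).
L18 would need gold-code and T29 (Rule 4), but gold-code is never granted. gold-code would need L18, K33, and teal-key (Rule 6), but L18 is never granted.

T29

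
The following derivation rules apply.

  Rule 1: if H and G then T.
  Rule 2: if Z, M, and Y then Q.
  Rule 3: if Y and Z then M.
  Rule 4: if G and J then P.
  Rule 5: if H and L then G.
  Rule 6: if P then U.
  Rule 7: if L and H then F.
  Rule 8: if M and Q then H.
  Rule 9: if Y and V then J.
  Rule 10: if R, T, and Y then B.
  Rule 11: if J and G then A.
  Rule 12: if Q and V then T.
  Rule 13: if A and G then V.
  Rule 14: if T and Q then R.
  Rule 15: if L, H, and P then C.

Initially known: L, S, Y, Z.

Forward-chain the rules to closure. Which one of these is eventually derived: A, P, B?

From Y and Z, Rule 3 gives M.
From Z, M, and Y, Rule 2 gives Q.
M and Q hold, so H follows (Rule 8).
H and L hold, so G follows (Rule 5).
H and G hold, so T follows (Rule 1).
From T and Q, Rule 14 gives R.
R, T, and Y hold, so B follows (Rule 10).
P would need G and J (Rule 4), but J is never established. A would need J and G (Rule 11), but J is never established.

B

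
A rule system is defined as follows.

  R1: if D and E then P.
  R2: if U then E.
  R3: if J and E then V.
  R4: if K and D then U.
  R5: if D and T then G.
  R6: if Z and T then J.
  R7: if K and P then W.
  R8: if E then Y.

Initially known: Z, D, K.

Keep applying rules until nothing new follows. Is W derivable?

Yes

From K and D, R4 gives U.
U holds, so E follows (R2).
D and E hold, so P follows (R1).
From K and P, R7 gives W.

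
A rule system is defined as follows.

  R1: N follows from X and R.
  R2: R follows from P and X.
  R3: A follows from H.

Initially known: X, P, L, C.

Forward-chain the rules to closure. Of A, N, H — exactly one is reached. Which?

N

P and X hold, so R follows (R2).
From X and R, R1 gives N.
A would need H (R3), but H is never established. No rule produces H, and it is not given.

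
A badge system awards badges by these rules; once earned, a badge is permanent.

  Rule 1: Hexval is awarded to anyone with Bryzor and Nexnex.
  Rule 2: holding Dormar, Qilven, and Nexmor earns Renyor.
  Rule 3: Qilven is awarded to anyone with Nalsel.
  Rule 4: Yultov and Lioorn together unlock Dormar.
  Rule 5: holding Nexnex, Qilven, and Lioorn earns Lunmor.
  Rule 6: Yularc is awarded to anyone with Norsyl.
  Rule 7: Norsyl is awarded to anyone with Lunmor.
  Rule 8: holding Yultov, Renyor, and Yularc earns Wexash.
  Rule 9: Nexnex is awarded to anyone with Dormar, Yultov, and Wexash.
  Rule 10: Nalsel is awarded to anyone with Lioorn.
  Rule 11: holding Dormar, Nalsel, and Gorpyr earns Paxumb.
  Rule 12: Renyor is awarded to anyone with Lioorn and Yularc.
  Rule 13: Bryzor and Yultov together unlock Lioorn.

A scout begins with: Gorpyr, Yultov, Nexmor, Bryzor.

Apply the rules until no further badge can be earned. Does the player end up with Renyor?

Yes

With Bryzor and Yultov, Lioorn is earned (Rule 13).
With Lioorn, Nalsel is earned (Rule 10).
With Yultov and Lioorn, Dormar is earned (Rule 4).
With Nalsel, Qilven is earned (Rule 3).
With Dormar, Qilven, and Nexmor, Renyor is earned (Rule 2).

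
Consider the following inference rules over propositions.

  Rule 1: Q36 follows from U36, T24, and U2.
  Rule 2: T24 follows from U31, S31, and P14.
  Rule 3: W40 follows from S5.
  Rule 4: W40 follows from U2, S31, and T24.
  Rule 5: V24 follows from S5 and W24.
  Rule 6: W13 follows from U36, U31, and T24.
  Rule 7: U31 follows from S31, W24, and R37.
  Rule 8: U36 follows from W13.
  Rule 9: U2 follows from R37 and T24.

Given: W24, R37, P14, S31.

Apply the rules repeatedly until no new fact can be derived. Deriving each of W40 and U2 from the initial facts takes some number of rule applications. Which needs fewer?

U2

U2: S31, W24, and R37 hold, so U31 follows (Rule 7). From U31, S31, and P14, Rule 2 gives T24. From R37 and T24, Rule 9 gives U2. [3 rule applications]
W40: S31, W24, and R37 hold, so U31 follows (Rule 7). From U31, S31, and P14, Rule 2 gives T24. From R37 and T24, Rule 9 gives U2. U2, S31, and T24 hold, so W40 follows (Rule 4). [4 rule applications]
U2 needs fewer.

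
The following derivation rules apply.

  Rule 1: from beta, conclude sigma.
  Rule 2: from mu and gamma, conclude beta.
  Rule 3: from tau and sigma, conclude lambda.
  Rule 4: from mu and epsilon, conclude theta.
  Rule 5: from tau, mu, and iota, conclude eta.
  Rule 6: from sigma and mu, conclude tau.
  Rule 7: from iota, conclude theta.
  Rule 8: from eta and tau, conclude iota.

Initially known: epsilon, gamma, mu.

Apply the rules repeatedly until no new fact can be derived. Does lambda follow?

Yes

mu and gamma hold, so beta follows (Rule 2).
beta holds, so sigma follows (Rule 1).
sigma and mu hold, so tau follows (Rule 6).
tau and sigma hold, so lambda follows (Rule 3).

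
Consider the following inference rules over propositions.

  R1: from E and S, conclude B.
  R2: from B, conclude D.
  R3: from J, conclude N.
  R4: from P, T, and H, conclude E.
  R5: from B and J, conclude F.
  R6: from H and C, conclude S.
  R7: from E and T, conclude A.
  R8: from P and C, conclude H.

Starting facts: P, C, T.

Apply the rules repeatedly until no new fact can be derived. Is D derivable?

From P and C, R8 gives H.
From P, T, and H, R4 gives E.
From H and C, R6 gives S.
From E and S, R1 gives B.
B holds, so D follows (R2).

Yes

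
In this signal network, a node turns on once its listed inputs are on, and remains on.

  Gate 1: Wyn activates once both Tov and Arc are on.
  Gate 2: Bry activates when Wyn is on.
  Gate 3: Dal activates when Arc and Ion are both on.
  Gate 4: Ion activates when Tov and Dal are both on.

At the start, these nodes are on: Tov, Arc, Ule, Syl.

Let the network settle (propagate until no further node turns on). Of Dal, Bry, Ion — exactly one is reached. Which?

Tov and Arc are on, so Wyn activates (Gate 1).
Wyn is on, so Bry activates (Gate 2).
Dal would need Arc and Ion (Gate 3), but Ion never turns on. Ion would need Tov and Dal (Gate 4), but Dal never turns on.

Bry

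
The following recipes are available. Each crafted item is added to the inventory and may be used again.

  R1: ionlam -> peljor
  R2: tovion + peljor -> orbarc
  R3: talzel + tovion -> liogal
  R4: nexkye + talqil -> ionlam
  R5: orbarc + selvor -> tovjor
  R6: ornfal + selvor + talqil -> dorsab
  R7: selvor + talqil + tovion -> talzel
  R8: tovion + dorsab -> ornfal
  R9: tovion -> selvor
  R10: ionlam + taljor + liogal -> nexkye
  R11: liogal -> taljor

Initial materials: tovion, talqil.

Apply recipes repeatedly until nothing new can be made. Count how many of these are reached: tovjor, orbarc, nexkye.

tovjor would need orbarc and selvor (R5), but orbarc is never obtained.
orbarc would need tovion and peljor (R2), but peljor is never obtained.
nexkye would need ionlam, taljor, and liogal (R10), but ionlam is never obtained.
None of the 3 are reached.

0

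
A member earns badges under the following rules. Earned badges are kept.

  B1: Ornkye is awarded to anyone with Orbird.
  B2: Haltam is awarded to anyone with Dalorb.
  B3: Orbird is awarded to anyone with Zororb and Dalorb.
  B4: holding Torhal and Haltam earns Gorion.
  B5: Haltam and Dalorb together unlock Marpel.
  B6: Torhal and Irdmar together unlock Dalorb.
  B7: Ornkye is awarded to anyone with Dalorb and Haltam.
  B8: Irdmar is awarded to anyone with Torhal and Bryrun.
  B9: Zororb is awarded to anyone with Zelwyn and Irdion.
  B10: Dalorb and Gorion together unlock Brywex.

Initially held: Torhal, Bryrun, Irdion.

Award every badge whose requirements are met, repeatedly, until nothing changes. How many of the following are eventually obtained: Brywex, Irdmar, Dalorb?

With Torhal and Bryrun, Irdmar is earned (B8).
With Torhal and Irdmar, Dalorb is earned (B6).
With Dalorb, Haltam is earned (B2).
With Torhal and Haltam, Gorion is earned (B4).
With Dalorb and Gorion, Brywex is earned (B10).
Brywex: reached.
Irdmar: reached.
Dalorb: reached.
All 3 are reached.

3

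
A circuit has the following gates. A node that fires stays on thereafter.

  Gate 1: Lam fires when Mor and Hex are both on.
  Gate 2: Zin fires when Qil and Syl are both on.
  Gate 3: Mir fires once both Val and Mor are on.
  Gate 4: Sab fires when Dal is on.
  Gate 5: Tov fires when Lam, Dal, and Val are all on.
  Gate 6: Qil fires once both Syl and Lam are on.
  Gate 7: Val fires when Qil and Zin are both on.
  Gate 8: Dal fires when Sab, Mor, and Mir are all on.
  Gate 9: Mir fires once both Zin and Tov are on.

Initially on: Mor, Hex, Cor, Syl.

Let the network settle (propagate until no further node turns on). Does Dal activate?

No

Dal would need Sab, Mor, and Mir (Gate 8), but Sab never turns on.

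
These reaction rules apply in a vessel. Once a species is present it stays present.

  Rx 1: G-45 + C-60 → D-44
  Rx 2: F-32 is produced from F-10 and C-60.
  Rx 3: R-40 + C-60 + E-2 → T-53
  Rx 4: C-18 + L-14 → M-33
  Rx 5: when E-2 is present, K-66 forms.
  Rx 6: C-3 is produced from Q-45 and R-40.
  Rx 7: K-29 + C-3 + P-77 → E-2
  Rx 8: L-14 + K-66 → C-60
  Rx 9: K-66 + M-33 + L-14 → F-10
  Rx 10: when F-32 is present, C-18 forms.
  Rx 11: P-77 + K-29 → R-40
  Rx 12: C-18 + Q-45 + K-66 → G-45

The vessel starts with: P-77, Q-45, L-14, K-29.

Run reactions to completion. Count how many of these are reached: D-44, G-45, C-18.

0

D-44 would need G-45 and C-60 (Rx 1), but G-45 never forms.
G-45 would need C-18, Q-45, and K-66 (Rx 12), but C-18 never forms.
C-18 would need F-32 (Rx 10), but F-32 never forms.
None of the 3 are reached.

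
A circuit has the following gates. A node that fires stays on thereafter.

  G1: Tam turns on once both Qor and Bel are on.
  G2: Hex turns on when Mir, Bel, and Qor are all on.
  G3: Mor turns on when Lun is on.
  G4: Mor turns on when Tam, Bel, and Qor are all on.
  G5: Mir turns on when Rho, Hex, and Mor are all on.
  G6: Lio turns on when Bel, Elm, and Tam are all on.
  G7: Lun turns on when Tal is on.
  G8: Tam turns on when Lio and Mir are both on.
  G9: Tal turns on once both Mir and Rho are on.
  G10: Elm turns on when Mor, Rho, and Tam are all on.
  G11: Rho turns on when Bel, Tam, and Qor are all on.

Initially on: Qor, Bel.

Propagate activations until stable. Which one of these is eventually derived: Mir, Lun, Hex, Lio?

Lio

G1: Qor and Bel on → Tam on.
Tam, Bel, and Qor are on, so Mor turns on (G4).
Bel, Tam, and Qor are on, so Rho turns on (G11).
Mor, Rho, and Tam are on, so Elm turns on (G10).
Bel, Elm, and Tam are on, so Lio turns on (G6).
Hex would need Mir, Bel, and Qor (G2), but Mir never turns on. Lun would need Tal (G7), but Tal never turns on. Mir would need Rho, Hex, and Mor (G5), but Hex never turns on.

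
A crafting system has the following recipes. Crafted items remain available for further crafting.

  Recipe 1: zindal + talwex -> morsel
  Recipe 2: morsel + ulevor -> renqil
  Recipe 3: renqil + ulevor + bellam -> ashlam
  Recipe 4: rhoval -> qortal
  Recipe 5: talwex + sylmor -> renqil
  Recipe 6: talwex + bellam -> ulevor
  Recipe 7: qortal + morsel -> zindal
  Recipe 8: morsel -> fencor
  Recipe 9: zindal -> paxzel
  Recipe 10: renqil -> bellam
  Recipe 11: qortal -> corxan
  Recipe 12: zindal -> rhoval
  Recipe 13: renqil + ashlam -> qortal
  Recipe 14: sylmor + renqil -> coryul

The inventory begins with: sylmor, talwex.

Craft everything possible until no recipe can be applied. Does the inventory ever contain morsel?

No

morsel would need zindal and talwex (Recipe 1), but zindal is never obtained.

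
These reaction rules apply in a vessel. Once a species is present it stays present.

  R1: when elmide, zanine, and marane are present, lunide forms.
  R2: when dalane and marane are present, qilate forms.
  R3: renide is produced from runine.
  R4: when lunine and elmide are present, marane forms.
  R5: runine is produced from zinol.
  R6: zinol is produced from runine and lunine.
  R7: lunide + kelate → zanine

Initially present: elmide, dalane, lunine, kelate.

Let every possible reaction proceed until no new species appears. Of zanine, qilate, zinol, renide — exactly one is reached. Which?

qilate

lunine and elmide present → marane forms (R4).
dalane and marane present → qilate forms (R2).
zinol would need runine and lunine (R6), but runine never forms. renide would need runine (R3), but runine never forms. zanine would need lunide and kelate (R7), but lunide never forms.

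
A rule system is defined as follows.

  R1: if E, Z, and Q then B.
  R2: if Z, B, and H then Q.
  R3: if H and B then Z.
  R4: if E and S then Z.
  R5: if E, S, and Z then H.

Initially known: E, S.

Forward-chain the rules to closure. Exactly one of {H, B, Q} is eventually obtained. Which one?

H

From E and S, R4 gives Z.
From E, S, and Z, R5 gives H.
Q would need Z, B, and H (R2), but B is never established. B would need E, Z, and Q (R1), but Q is never established.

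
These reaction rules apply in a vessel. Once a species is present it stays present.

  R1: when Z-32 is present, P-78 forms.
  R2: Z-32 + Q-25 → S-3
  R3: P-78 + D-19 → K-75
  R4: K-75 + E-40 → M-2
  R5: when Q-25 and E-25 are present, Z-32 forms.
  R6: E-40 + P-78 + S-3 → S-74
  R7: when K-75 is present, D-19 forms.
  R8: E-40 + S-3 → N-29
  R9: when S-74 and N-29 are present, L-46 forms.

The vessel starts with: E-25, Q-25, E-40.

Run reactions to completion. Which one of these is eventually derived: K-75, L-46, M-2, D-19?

L-46

Q-25 and E-25 present → Z-32 forms (R5).
Z-32 and Q-25 present → S-3 forms (R2).
Z-32 present → P-78 forms (R1).
E-40 and S-3 present → N-29 forms (R8).
E-40, P-78, and S-3 present → S-74 forms (R6).
S-74 and N-29 present → L-46 forms (R9).
D-19 would need K-75 (R7), but K-75 never forms. K-75 would need P-78 and D-19 (R3), but D-19 never forms. M-2 would need K-75 and E-40 (R4), but K-75 never forms.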